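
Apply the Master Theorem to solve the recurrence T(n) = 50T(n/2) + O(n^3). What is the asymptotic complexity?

Master Theorem for T(n) = 50T(n/2) + O(n^3):

a = 50, b = 2, c = 3
log_b(a) = log_2(50) = 5.6439

Case 1: c = 3 < log_2(50) = 5.6439
T(n) = O(n^(log_2 50))

For T(n) = 50T(n/2) + O(n^3): log_2(50) = 5.6439. This is Case 1 of the Master Theorem (c < log_b(a), work dominated by leaves), giving O(n^(log_2 50)).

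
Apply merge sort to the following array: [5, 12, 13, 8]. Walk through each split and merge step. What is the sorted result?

Merge sort trace:

Split: [5, 12, 13, 8] -> [5, 12] and [13, 8]
  Split: [5, 12] -> [5] and [12]
  Merge: [5] + [12] -> [5, 12]
  Split: [13, 8] -> [13] and [8]
  Merge: [13] + [8] -> [8, 13]
Merge: [5, 12] + [8, 13] -> [5, 8, 12, 13]

Final sorted array: [5, 8, 12, 13]

The merge sort proceeds by recursively splitting the array and merging sorted halves.
After all merges, the sorted array is [5, 8, 12, 13].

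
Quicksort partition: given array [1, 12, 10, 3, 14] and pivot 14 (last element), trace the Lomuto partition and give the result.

Lomuto partition with pivot = 14:

Initial array: [1, 12, 10, 3, 14]

arr[0]=1 <= 14: swap with position 0, array becomes [1, 12, 10, 3, 14]
arr[1]=12 <= 14: swap with position 1, array becomes [1, 12, 10, 3, 14]
arr[2]=10 <= 14: swap with position 2, array becomes [1, 12, 10, 3, 14]
arr[3]=3 <= 14: swap with position 3, array becomes [1, 12, 10, 3, 14]

Place pivot at position 4: [1, 12, 10, 3, 14]
Pivot position: 4

After partitioning with pivot 14, the array becomes [1, 12, 10, 3, 14]. The pivot is placed at index 4. All elements to the left of the pivot are <= 14, and all elements to the right are > 14.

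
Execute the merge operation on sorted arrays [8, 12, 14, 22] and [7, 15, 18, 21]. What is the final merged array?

Merging process:

Compare 8 vs 7: take 7 from right. Merged: [7]
Compare 8 vs 15: take 8 from left. Merged: [7, 8]
Compare 12 vs 15: take 12 from left. Merged: [7, 8, 12]
Compare 14 vs 15: take 14 from left. Merged: [7, 8, 12, 14]
Compare 22 vs 15: take 15 from right. Merged: [7, 8, 12, 14, 15]
Compare 22 vs 18: take 18 from right. Merged: [7, 8, 12, 14, 15, 18]
Compare 22 vs 21: take 21 from right. Merged: [7, 8, 12, 14, 15, 18, 21]
Append remaining from left: [22]. Merged: [7, 8, 12, 14, 15, 18, 21, 22]

Final merged array: [7, 8, 12, 14, 15, 18, 21, 22]
Total comparisons: 7

The merged array is [7, 8, 12, 14, 15, 18, 21, 22], requiring 7 comparisons. The merge step runs in O(n) time where n is the total number of elements.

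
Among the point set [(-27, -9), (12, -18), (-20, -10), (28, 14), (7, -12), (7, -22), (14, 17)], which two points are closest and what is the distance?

Computing all pairwise distances among 7 points:

d((-27, -9), (12, -18)) = 40.025
d((-27, -9), (-20, -10)) = 7.0711
d((-27, -9), (28, 14)) = 59.6154
d((-27, -9), (7, -12)) = 34.1321
d((-27, -9), (7, -22)) = 36.4005
d((-27, -9), (14, 17)) = 48.5489
d((12, -18), (-20, -10)) = 32.9848
d((12, -18), (28, 14)) = 35.7771
d((12, -18), (7, -12)) = 7.8102
d((12, -18), (7, -22)) = 6.4031 <-- minimum
d((12, -18), (14, 17)) = 35.0571
d((-20, -10), (28, 14)) = 53.6656
d((-20, -10), (7, -12)) = 27.074
d((-20, -10), (7, -22)) = 29.5466
d((-20, -10), (14, 17)) = 43.4166
d((28, 14), (7, -12)) = 33.4215
d((28, 14), (7, -22)) = 41.6773
d((28, 14), (14, 17)) = 14.3178
d((7, -12), (7, -22)) = 10.0
d((7, -12), (14, 17)) = 29.8329
d((7, -22), (14, 17)) = 39.6232

Closest pair: (12, -18) and (7, -22) with distance 6.4031

The closest pair is (12, -18) and (7, -22) with Euclidean distance 6.4031. For 7 points, brute-force pairwise comparison is shown above. For large n, the divide-and-conquer algorithm (sort by x, recurse on halves, check the dividing strip) achieves O(n log n).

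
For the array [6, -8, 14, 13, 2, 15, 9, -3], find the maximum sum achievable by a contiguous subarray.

Using Kadane's algorithm on [6, -8, 14, 13, 2, 15, 9, -3]:

Scanning through the array:
Position 1 (value -8): max_ending_here = -2, max_so_far = 6
Position 2 (value 14): max_ending_here = 14, max_so_far = 14
Position 3 (value 13): max_ending_here = 27, max_so_far = 27
Position 4 (value 2): max_ending_here = 29, max_so_far = 29
Position 5 (value 15): max_ending_here = 44, max_so_far = 44
Position 6 (value 9): max_ending_here = 53, max_so_far = 53
Position 7 (value -3): max_ending_here = 50, max_so_far = 53

Maximum subarray: [14, 13, 2, 15, 9]
Maximum sum: 53

The maximum subarray is [14, 13, 2, 15, 9] with sum 53. This subarray runs from index 2 to index 6.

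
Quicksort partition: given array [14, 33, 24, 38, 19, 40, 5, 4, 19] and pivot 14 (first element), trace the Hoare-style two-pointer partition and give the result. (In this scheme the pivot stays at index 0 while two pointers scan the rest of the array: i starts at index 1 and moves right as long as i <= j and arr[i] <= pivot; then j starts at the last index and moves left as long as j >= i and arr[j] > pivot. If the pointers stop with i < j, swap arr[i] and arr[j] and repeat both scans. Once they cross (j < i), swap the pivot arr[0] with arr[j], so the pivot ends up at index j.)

Hoare-style two-pointer partition with pivot = 14:

Initial array: [14, 33, 24, 38, 19, 40, 5, 4, 19]

Pointers start at i = 1, j = 8.
i stops at index 1 (arr[1]=33 > 14), j stops at index 7 (arr[7]=4 <= 14): swap arr[1] and arr[7], array becomes [14, 4, 24, 38, 19, 40, 5, 33, 19]
i stops at index 2 (arr[2]=24 > 14), j stops at index 6 (arr[6]=5 <= 14): swap arr[2] and arr[6], array becomes [14, 4, 5, 38, 19, 40, 24, 33, 19]
i ends at 3, j ends at 2: the pointers have crossed (j < i), so scanning stops.

Swap pivot arr[0] with arr[2] to place pivot at position 2: [5, 4, 14, 38, 19, 40, 24, 33, 19]
Pivot position: 2

After partitioning with pivot 14, the array becomes [5, 4, 14, 38, 19, 40, 24, 33, 19]. The pivot is placed at index 2. All elements to the left of the pivot are <= 14, and all elements to the right are > 14.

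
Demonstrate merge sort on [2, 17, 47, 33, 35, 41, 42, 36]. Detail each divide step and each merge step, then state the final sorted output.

Merge sort trace:

Split: [2, 17, 47, 33, 35, 41, 42, 36] -> [2, 17, 47, 33] and [35, 41, 42, 36]
  Split: [2, 17, 47, 33] -> [2, 17] and [47, 33]
    Split: [2, 17] -> [2] and [17]
    Merge: [2] + [17] -> [2, 17]
    Split: [47, 33] -> [47] and [33]
    Merge: [47] + [33] -> [33, 47]
  Merge: [2, 17] + [33, 47] -> [2, 17, 33, 47]
  Split: [35, 41, 42, 36] -> [35, 41] and [42, 36]
    Split: [35, 41] -> [35] and [41]
    Merge: [35] + [41] -> [35, 41]
    Split: [42, 36] -> [42] and [36]
    Merge: [42] + [36] -> [36, 42]
  Merge: [35, 41] + [36, 42] -> [35, 36, 41, 42]
Merge: [2, 17, 33, 47] + [35, 36, 41, 42] -> [2, 17, 33, 35, 36, 41, 42, 47]

Final sorted array: [2, 17, 33, 35, 36, 41, 42, 47]

The merge sort proceeds by recursively splitting the array and merging sorted halves.
After all merges, the sorted array is [2, 17, 33, 35, 36, 41, 42, 47].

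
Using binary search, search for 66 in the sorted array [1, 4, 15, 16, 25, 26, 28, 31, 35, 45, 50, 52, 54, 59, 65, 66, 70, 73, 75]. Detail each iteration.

Binary search for 66 in [1, 4, 15, 16, 25, 26, 28, 31, 35, 45, 50, 52, 54, 59, 65, 66, 70, 73, 75]:

lo=0, hi=18, mid=9, arr[mid]=45 -> 45 < 66, search right half
lo=10, hi=18, mid=14, arr[mid]=65 -> 65 < 66, search right half
lo=15, hi=18, mid=16, arr[mid]=70 -> 70 > 66, search left half
lo=15, hi=15, mid=15, arr[mid]=66 -> Found target at index 15!

Binary search finds 66 at index 15 after 4 comparisons. The search repeatedly halves the search space by comparing with the middle element.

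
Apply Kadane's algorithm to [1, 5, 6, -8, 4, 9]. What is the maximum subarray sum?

Using Kadane's algorithm on [1, 5, 6, -8, 4, 9]:

Scanning through the array:
Position 1 (value 5): max_ending_here = 6, max_so_far = 6
Position 2 (value 6): max_ending_here = 12, max_so_far = 12
Position 3 (value -8): max_ending_here = 4, max_so_far = 12
Position 4 (value 4): max_ending_here = 8, max_so_far = 12
Position 5 (value 9): max_ending_here = 17, max_so_far = 17

Maximum subarray: [1, 5, 6, -8, 4, 9]
Maximum sum: 17

The maximum subarray is [1, 5, 6, -8, 4, 9] with sum 17. This subarray runs from index 0 to index 5.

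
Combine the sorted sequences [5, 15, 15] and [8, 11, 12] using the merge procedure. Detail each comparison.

Merging process:

Compare 5 vs 8: take 5 from left. Merged: [5]
Compare 15 vs 8: take 8 from right. Merged: [5, 8]
Compare 15 vs 11: take 11 from right. Merged: [5, 8, 11]
Compare 15 vs 12: take 12 from right. Merged: [5, 8, 11, 12]
Append remaining from left: [15, 15]. Merged: [5, 8, 11, 12, 15, 15]

Final merged array: [5, 8, 11, 12, 15, 15]
Total comparisons: 4

The merged array is [5, 8, 11, 12, 15, 15], requiring 4 comparisons. The merge step runs in O(n) time where n is the total number of elements.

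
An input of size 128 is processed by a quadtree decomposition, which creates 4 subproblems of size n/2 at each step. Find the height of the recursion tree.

For divide and conquer with division factor 2:

Problem sizes at each level:
Level 0: 128
Level 1: 64
Level 2: 32
Level 3: 16
Level 4: 8
Level 5: 4
Level 6: 2
Level 7: 1

The root is level 0 and the size-1 base case is level 7 (the tree spans levels 0 through 7, i.e. 8 levels counting the root), so the depth is the number of divisions: log_2(128) = 7

The recursion tree depth is log_2(128) = 7. At each level, the problem size is divided by 2, so it takes 7 divisions to reduce to a base case of size 1. The algorithm makes 4 recursive calls at each level.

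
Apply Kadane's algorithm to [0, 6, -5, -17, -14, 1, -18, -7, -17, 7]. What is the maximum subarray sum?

Using Kadane's algorithm on [0, 6, -5, -17, -14, 1, -18, -7, -17, 7]:

Scanning through the array:
Position 1 (value 6): max_ending_here = 6, max_so_far = 6
Position 2 (value -5): max_ending_here = 1, max_so_far = 6
Position 3 (value -17): max_ending_here = -16, max_so_far = 6
Position 4 (value -14): max_ending_here = -14, max_so_far = 6
Position 5 (value 1): max_ending_here = 1, max_so_far = 6
Position 6 (value -18): max_ending_here = -17, max_so_far = 6
Position 7 (value -7): max_ending_here = -7, max_so_far = 6
Position 8 (value -17): max_ending_here = -17, max_so_far = 6
Position 9 (value 7): max_ending_here = 7, max_so_far = 7

Maximum subarray: [7]
Maximum sum: 7

The maximum subarray is [7] with sum 7. This subarray runs from index 9 to index 9.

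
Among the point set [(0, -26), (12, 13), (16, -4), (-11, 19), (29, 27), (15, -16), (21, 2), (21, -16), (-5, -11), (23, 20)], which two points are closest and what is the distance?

Computing all pairwise distances among 10 points:

d((0, -26), (12, 13)) = 40.8044
d((0, -26), (16, -4)) = 27.2029
d((0, -26), (-11, 19)) = 46.3249
d((0, -26), (29, 27)) = 60.4152
d((0, -26), (15, -16)) = 18.0278
d((0, -26), (21, 2)) = 35.0
d((0, -26), (21, -16)) = 23.2594
d((0, -26), (-5, -11)) = 15.8114
d((0, -26), (23, 20)) = 51.4296
d((12, 13), (16, -4)) = 17.4642
d((12, 13), (-11, 19)) = 23.7697
d((12, 13), (29, 27)) = 22.0227
d((12, 13), (15, -16)) = 29.1548
d((12, 13), (21, 2)) = 14.2127
d((12, 13), (21, -16)) = 30.3645
d((12, 13), (-5, -11)) = 29.4109
d((12, 13), (23, 20)) = 13.0384
d((16, -4), (-11, 19)) = 35.4683
d((16, -4), (29, 27)) = 33.6155
d((16, -4), (15, -16)) = 12.0416
d((16, -4), (21, 2)) = 7.8102
d((16, -4), (21, -16)) = 13.0
d((16, -4), (-5, -11)) = 22.1359
d((16, -4), (23, 20)) = 25.0
d((-11, 19), (29, 27)) = 40.7922
d((-11, 19), (15, -16)) = 43.6005
d((-11, 19), (21, 2)) = 36.2353
d((-11, 19), (21, -16)) = 47.4236
d((-11, 19), (-5, -11)) = 30.5941
d((-11, 19), (23, 20)) = 34.0147
d((29, 27), (15, -16)) = 45.2217
d((29, 27), (21, 2)) = 26.2488
d((29, 27), (21, -16)) = 43.7379
d((29, 27), (-5, -11)) = 50.9902
d((29, 27), (23, 20)) = 9.2195
d((15, -16), (21, 2)) = 18.9737
d((15, -16), (21, -16)) = 6.0 <-- minimum
d((15, -16), (-5, -11)) = 20.6155
d((15, -16), (23, 20)) = 36.8782
d((21, 2), (21, -16)) = 18.0
d((21, 2), (-5, -11)) = 29.0689
d((21, 2), (23, 20)) = 18.1108
d((21, -16), (-5, -11)) = 26.4764
d((21, -16), (23, 20)) = 36.0555
d((-5, -11), (23, 20)) = 41.7732

Closest pair: (15, -16) and (21, -16) with distance 6.0

The closest pair is (15, -16) and (21, -16) with Euclidean distance 6.0. For 10 points, brute-force pairwise comparison is shown above. For large n, the divide-and-conquer algorithm (sort by x, recurse on halves, check the dividing strip) achieves O(n log n).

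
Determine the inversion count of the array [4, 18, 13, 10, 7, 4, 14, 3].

Finding inversions in [4, 18, 13, 10, 7, 4, 14, 3]:

(0, 7): arr[0]=4 > arr[7]=3
(1, 2): arr[1]=18 > arr[2]=13
(1, 3): arr[1]=18 > arr[3]=10
(1, 4): arr[1]=18 > arr[4]=7
(1, 5): arr[1]=18 > arr[5]=4
(1, 6): arr[1]=18 > arr[6]=14
(1, 7): arr[1]=18 > arr[7]=3
(2, 3): arr[2]=13 > arr[3]=10
(2, 4): arr[2]=13 > arr[4]=7
(2, 5): arr[2]=13 > arr[5]=4
(2, 7): arr[2]=13 > arr[7]=3
(3, 4): arr[3]=10 > arr[4]=7
(3, 5): arr[3]=10 > arr[5]=4
(3, 7): arr[3]=10 > arr[7]=3
(4, 5): arr[4]=7 > arr[5]=4
(4, 7): arr[4]=7 > arr[7]=3
(5, 7): arr[5]=4 > arr[7]=3
(6, 7): arr[6]=14 > arr[7]=3

Total inversions: 18

The array has 18 inversion(s): (0,7), (1,2), (1,3), (1,4), (1,5), (1,6), (1,7), (2,3), (2,4), (2,5), (2,7), (3,4), (3,5), (3,7), (4,5), (4,7), (5,7), (6,7). Each pair (i,j) satisfies i < j and arr[i] > arr[j].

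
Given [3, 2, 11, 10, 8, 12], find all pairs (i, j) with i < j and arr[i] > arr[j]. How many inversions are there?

Finding inversions in [3, 2, 11, 10, 8, 12]:

(0, 1): arr[0]=3 > arr[1]=2
(2, 3): arr[2]=11 > arr[3]=10
(2, 4): arr[2]=11 > arr[4]=8
(3, 4): arr[3]=10 > arr[4]=8

Total inversions: 4

The array has 4 inversion(s): (0,1), (2,3), (2,4), (3,4). Each pair (i,j) satisfies i < j and arr[i] > arr[j].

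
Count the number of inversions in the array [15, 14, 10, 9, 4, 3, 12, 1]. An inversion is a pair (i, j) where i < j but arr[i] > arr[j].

Finding inversions in [15, 14, 10, 9, 4, 3, 12, 1]:

(0, 1): arr[0]=15 > arr[1]=14
(0, 2): arr[0]=15 > arr[2]=10
(0, 3): arr[0]=15 > arr[3]=9
(0, 4): arr[0]=15 > arr[4]=4
(0, 5): arr[0]=15 > arr[5]=3
(0, 6): arr[0]=15 > arr[6]=12
(0, 7): arr[0]=15 > arr[7]=1
(1, 2): arr[1]=14 > arr[2]=10
(1, 3): arr[1]=14 > arr[3]=9
(1, 4): arr[1]=14 > arr[4]=4
(1, 5): arr[1]=14 > arr[5]=3
(1, 6): arr[1]=14 > arr[6]=12
(1, 7): arr[1]=14 > arr[7]=1
(2, 3): arr[2]=10 > arr[3]=9
(2, 4): arr[2]=10 > arr[4]=4
(2, 5): arr[2]=10 > arr[5]=3
(2, 7): arr[2]=10 > arr[7]=1
(3, 4): arr[3]=9 > arr[4]=4
(3, 5): arr[3]=9 > arr[5]=3
(3, 7): arr[3]=9 > arr[7]=1
(4, 5): arr[4]=4 > arr[5]=3
(4, 7): arr[4]=4 > arr[7]=1
(5, 7): arr[5]=3 > arr[7]=1
(6, 7): arr[6]=12 > arr[7]=1

Total inversions: 24

The array has 24 inversion(s): (0,1), (0,2), (0,3), (0,4), (0,5), (0,6), (0,7), (1,2), (1,3), (1,4), (1,5), (1,6), (1,7), (2,3), (2,4), (2,5), (2,7), (3,4), (3,5), (3,7), (4,5), (4,7), (5,7), (6,7). Each pair (i,j) satisfies i < j and arr[i] > arr[j].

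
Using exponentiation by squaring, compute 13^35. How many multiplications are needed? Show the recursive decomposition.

Computing 13^35 by squaring (build up from 13^1; each line after the first costs one multiplication):

13^1 = 13
13^2 = (13^1)^2 = 13^2 = 169
13^4 = (13^2)^2 = 169^2 = 28561
13^8 = (13^4)^2 = 28561^2 = 815730721
13^16 = (13^8)^2 = 815730721^2 = 665416609183179841
13^17 = 13 * 13^16 = 13 * 665416609183179841 = 8650415919381337933
13^34 = (13^17)^2 = 8650415919381337933^2 = 74829695578286078013428929473144712489
13^35 = 13 * 13^34 = 13 * 74829695578286078013428929473144712489 = 972786042517719014174576083150881262357

Result: 972786042517719014174576083150881262357
Multiplications needed: 7 (7 lines after 13^1)

13^35 = 972786042517719014174576083150881262357. Using exponentiation by squaring, this requires 7 multiplications. The key idea: if the exponent is even, square the half-power; if odd, multiply by the base once.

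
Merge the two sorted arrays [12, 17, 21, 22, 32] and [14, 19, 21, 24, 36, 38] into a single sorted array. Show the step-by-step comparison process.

Merging process:

Compare 12 vs 14: take 12 from left. Merged: [12]
Compare 17 vs 14: take 14 from right. Merged: [12, 14]
Compare 17 vs 19: take 17 from left. Merged: [12, 14, 17]
Compare 21 vs 19: take 19 from right. Merged: [12, 14, 17, 19]
Compare 21 vs 21: take 21 from left. Merged: [12, 14, 17, 19, 21]
Compare 22 vs 21: take 21 from right. Merged: [12, 14, 17, 19, 21, 21]
Compare 22 vs 24: take 22 from left. Merged: [12, 14, 17, 19, 21, 21, 22]
Compare 32 vs 24: take 24 from right. Merged: [12, 14, 17, 19, 21, 21, 22, 24]
Compare 32 vs 36: take 32 from left. Merged: [12, 14, 17, 19, 21, 21, 22, 24, 32]
Append remaining from right: [36, 38]. Merged: [12, 14, 17, 19, 21, 21, 22, 24, 32, 36, 38]

Final merged array: [12, 14, 17, 19, 21, 21, 22, 24, 32, 36, 38]
Total comparisons: 9

The merged array is [12, 14, 17, 19, 21, 21, 22, 24, 32, 36, 38], requiring 9 comparisons. The merge step runs in O(n) time where n is the total number of elements.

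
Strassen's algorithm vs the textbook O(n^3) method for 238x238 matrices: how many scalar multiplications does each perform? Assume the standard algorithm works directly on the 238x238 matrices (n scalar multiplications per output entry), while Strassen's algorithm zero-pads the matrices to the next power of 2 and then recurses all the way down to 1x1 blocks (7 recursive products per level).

Matrix multiplication for 238x238 matrices:

Strassen's algorithm requires power-of-2 dimensions. Pad 238x238 to 256x256 (next power of 2).

Standard algorithm: 238^3 = 13481272 multiplications
Strassen's algorithm: 7^(log2(256)) = 7^8 = 5764801 multiplications
Savings: 13481272 - 5764801 = 7716471 multiplications

Standard: 13481272 multiplications (238^3). Strassen: 5764801 multiplications (7^8, after padding to 256x256). Strassen reduces 8 recursive multiplications to 7 at each level.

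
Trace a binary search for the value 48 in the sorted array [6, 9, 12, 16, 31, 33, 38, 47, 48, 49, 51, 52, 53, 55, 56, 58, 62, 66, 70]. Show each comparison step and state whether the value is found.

Binary search for 48 in [6, 9, 12, 16, 31, 33, 38, 47, 48, 49, 51, 52, 53, 55, 56, 58, 62, 66, 70]:

lo=0, hi=18, mid=9, arr[mid]=49 -> 49 > 48, search left half
lo=0, hi=8, mid=4, arr[mid]=31 -> 31 < 48, search right half
lo=5, hi=8, mid=6, arr[mid]=38 -> 38 < 48, search right half
lo=7, hi=8, mid=7, arr[mid]=47 -> 47 < 48, search right half
lo=8, hi=8, mid=8, arr[mid]=48 -> Found target at index 8!

Binary search finds 48 at index 8 after 5 comparisons. The search repeatedly halves the search space by comparing with the middle element.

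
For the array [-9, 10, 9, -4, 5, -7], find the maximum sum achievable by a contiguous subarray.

Using Kadane's algorithm on [-9, 10, 9, -4, 5, -7]:

Scanning through the array:
Position 1 (value 10): max_ending_here = 10, max_so_far = 10
Position 2 (value 9): max_ending_here = 19, max_so_far = 19
Position 3 (value -4): max_ending_here = 15, max_so_far = 19
Position 4 (value 5): max_ending_here = 20, max_so_far = 20
Position 5 (value -7): max_ending_here = 13, max_so_far = 20

Maximum subarray: [10, 9, -4, 5]
Maximum sum: 20

The maximum subarray is [10, 9, -4, 5] with sum 20. This subarray runs from index 1 to index 4.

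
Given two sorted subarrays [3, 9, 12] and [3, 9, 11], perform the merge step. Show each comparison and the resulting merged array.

Merging process:

Compare 3 vs 3: take 3 from left. Merged: [3]
Compare 9 vs 3: take 3 from right. Merged: [3, 3]
Compare 9 vs 9: take 9 from left. Merged: [3, 3, 9]
Compare 12 vs 9: take 9 from right. Merged: [3, 3, 9, 9]
Compare 12 vs 11: take 11 from right. Merged: [3, 3, 9, 9, 11]
Append remaining from left: [12]. Merged: [3, 3, 9, 9, 11, 12]

Final merged array: [3, 3, 9, 9, 11, 12]
Total comparisons: 5

The merged array is [3, 3, 9, 9, 11, 12], requiring 5 comparisons. The merge step runs in O(n) time where n is the total number of elements.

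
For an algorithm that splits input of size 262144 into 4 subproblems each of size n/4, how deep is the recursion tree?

For divide and conquer with division factor 4:

Problem sizes at each level:
Level 0: 262144
Level 1: 65536
Level 2: 16384
Level 3: 4096
Level 4: 1024
Level 5: 256
Level 6: 64
Level 7: 16
Level 8: 4
Level 9: 1

The root is level 0 and the size-1 base case is level 9 (the tree spans levels 0 through 9, i.e. 10 levels counting the root), so the depth is the number of divisions: log_4(262144) = 9

The recursion tree depth is log_4(262144) = 9. At each level, the problem size is divided by 4, so it takes 9 divisions to reduce to a base case of size 1. The algorithm makes 4 recursive calls at each level.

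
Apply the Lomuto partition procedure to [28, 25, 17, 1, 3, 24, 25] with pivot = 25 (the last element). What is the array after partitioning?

Lomuto partition with pivot = 25:

Initial array: [28, 25, 17, 1, 3, 24, 25]

arr[0]=28 > 25: no swap
arr[1]=25 <= 25: swap with position 0, array becomes [25, 28, 17, 1, 3, 24, 25]
arr[2]=17 <= 25: swap with position 1, array becomes [25, 17, 28, 1, 3, 24, 25]
arr[3]=1 <= 25: swap with position 2, array becomes [25, 17, 1, 28, 3, 24, 25]
arr[4]=3 <= 25: swap with position 3, array becomes [25, 17, 1, 3, 28, 24, 25]
arr[5]=24 <= 25: swap with position 4, array becomes [25, 17, 1, 3, 24, 28, 25]

Place pivot at position 5: [25, 17, 1, 3, 24, 25, 28]
Pivot position: 5

After partitioning with pivot 25, the array becomes [25, 17, 1, 3, 24, 25, 28]. The pivot is placed at index 5. All elements to the left of the pivot are <= 25, and all elements to the right are > 25.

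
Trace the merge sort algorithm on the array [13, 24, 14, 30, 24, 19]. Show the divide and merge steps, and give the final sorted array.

Merge sort trace:

Split: [13, 24, 14, 30, 24, 19] -> [13, 24, 14] and [30, 24, 19]
  Split: [13, 24, 14] -> [13] and [24, 14]
    Split: [24, 14] -> [24] and [14]
    Merge: [24] + [14] -> [14, 24]
  Merge: [13] + [14, 24] -> [13, 14, 24]
  Split: [30, 24, 19] -> [30] and [24, 19]
    Split: [24, 19] -> [24] and [19]
    Merge: [24] + [19] -> [19, 24]
  Merge: [30] + [19, 24] -> [19, 24, 30]
Merge: [13, 14, 24] + [19, 24, 30] -> [13, 14, 19, 24, 24, 30]

Final sorted array: [13, 14, 19, 24, 24, 30]

The merge sort proceeds by recursively splitting the array and merging sorted halves.
After all merges, the sorted array is [13, 14, 19, 24, 24, 30].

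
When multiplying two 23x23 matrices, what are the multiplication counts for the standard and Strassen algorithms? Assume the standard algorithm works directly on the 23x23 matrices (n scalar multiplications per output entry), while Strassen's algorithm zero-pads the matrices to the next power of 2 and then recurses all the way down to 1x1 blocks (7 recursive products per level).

Matrix multiplication for 23x23 matrices:

Strassen's algorithm requires power-of-2 dimensions. Pad 23x23 to 32x32 (next power of 2).

Standard algorithm: 23^3 = 12167 multiplications
Strassen's algorithm: 7^(log2(32)) = 7^5 = 16807 multiplications
Difference: 12167 - 16807 = -4640 (Strassen uses MORE here due to padding overhead — for small or just-over-power-of-2 n, padding can outweigh the per-level savings)

Standard: 12167 multiplications (23^3). Strassen: 16807 multiplications (7^5, after padding to 32x32). Strassen reduces 8 recursive multiplications to 7 at each level.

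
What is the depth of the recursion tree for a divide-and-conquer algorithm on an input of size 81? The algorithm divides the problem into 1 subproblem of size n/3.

For divide and conquer with division factor 3:

Problem sizes at each level:
Level 0: 81
Level 1: 27
Level 2: 9
Level 3: 3
Level 4: 1

The root is level 0 and the size-1 base case is level 4 (the tree spans levels 0 through 4, i.e. 5 levels counting the root), so the depth is the number of divisions: log_3(81) = 4

The recursion tree depth is log_3(81) = 4. At each level, the problem size is divided by 3, so it takes 4 divisions to reduce to a base case of size 1. The algorithm makes 1 recursive call at each level.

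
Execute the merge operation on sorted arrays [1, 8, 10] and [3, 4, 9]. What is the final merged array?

Merging process:

Compare 1 vs 3: take 1 from left. Merged: [1]
Compare 8 vs 3: take 3 from right. Merged: [1, 3]
Compare 8 vs 4: take 4 from right. Merged: [1, 3, 4]
Compare 8 vs 9: take 8 from left. Merged: [1, 3, 4, 8]
Compare 10 vs 9: take 9 from right. Merged: [1, 3, 4, 8, 9]
Append remaining from left: [10]. Merged: [1, 3, 4, 8, 9, 10]

Final merged array: [1, 3, 4, 8, 9, 10]
Total comparisons: 5

The merged array is [1, 3, 4, 8, 9, 10], requiring 5 comparisons. The merge step runs in O(n) time where n is the total number of elements.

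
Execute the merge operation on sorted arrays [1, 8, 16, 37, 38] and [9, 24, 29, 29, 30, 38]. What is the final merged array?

Merging process:

Compare 1 vs 9: take 1 from left. Merged: [1]
Compare 8 vs 9: take 8 from left. Merged: [1, 8]
Compare 16 vs 9: take 9 from right. Merged: [1, 8, 9]
Compare 16 vs 24: take 16 from left. Merged: [1, 8, 9, 16]
Compare 37 vs 24: take 24 from right. Merged: [1, 8, 9, 16, 24]
Compare 37 vs 29: take 29 from right. Merged: [1, 8, 9, 16, 24, 29]
Compare 37 vs 29: take 29 from right. Merged: [1, 8, 9, 16, 24, 29, 29]
Compare 37 vs 30: take 30 from right. Merged: [1, 8, 9, 16, 24, 29, 29, 30]
Compare 37 vs 38: take 37 from left. Merged: [1, 8, 9, 16, 24, 29, 29, 30, 37]
Compare 38 vs 38: take 38 from left. Merged: [1, 8, 9, 16, 24, 29, 29, 30, 37, 38]
Append remaining from right: [38]. Merged: [1, 8, 9, 16, 24, 29, 29, 30, 37, 38, 38]

Final merged array: [1, 8, 9, 16, 24, 29, 29, 30, 37, 38, 38]
Total comparisons: 10

The merged array is [1, 8, 9, 16, 24, 29, 29, 30, 37, 38, 38], requiring 10 comparisons. The merge step runs in O(n) time where n is the total number of elements.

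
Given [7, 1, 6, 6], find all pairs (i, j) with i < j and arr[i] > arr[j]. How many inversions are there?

Finding inversions in [7, 1, 6, 6]:

(0, 1): arr[0]=7 > arr[1]=1
(0, 2): arr[0]=7 > arr[2]=6
(0, 3): arr[0]=7 > arr[3]=6

Total inversions: 3

The array has 3 inversion(s): (0,1), (0,2), (0,3). Each pair (i,j) satisfies i < j and arr[i] > arr[j].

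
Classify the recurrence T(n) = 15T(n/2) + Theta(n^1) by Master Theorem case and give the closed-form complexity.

Master Theorem for T(n) = 15T(n/2) + O(n^1):

a = 15, b = 2, c = 1
log_b(a) = log_2(15) = 3.9069

Case 1: c = 1 < log_2(15) = 3.9069
T(n) = O(n^(log_2 15))

For T(n) = 15T(n/2) + O(n^1): log_2(15) = 3.9069. This is Case 1 of the Master Theorem (c < log_b(a), work dominated by leaves), giving O(n^(log_2 15)).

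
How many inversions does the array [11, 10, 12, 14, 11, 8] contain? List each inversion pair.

Finding inversions in [11, 10, 12, 14, 11, 8]:

(0, 1): arr[0]=11 > arr[1]=10
(0, 5): arr[0]=11 > arr[5]=8
(1, 5): arr[1]=10 > arr[5]=8
(2, 4): arr[2]=12 > arr[4]=11
(2, 5): arr[2]=12 > arr[5]=8
(3, 4): arr[3]=14 > arr[4]=11
(3, 5): arr[3]=14 > arr[5]=8
(4, 5): arr[4]=11 > arr[5]=8

Total inversions: 8

The array has 8 inversion(s): (0,1), (0,5), (1,5), (2,4), (2,5), (3,4), (3,5), (4,5). Each pair (i,j) satisfies i < j and arr[i] > arr[j].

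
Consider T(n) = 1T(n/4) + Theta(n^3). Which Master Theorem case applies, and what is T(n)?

Master Theorem for T(n) = 1T(n/4) + O(n^3):

a = 1, b = 4, c = 3
log_b(a) = log_4(1) = 0.0000

Case 3: c = 3 > log_4(1) = 0.0000
T(n) = O(n^3) = O(n^3)

For T(n) = 1T(n/4) + O(n^3): log_4(1) = 0.0000. This is Case 3 of the Master Theorem (c > log_b(a), work dominated by root), giving O(n^3).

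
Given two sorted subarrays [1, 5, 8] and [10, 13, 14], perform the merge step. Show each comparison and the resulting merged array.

Merging process:

Compare 1 vs 10: take 1 from left. Merged: [1]
Compare 5 vs 10: take 5 from left. Merged: [1, 5]
Compare 8 vs 10: take 8 from left. Merged: [1, 5, 8]
Append remaining from right: [10, 13, 14]. Merged: [1, 5, 8, 10, 13, 14]

Final merged array: [1, 5, 8, 10, 13, 14]
Total comparisons: 3

The merged array is [1, 5, 8, 10, 13, 14], requiring 3 comparisons. The merge step runs in O(n) time where n is the total number of elements.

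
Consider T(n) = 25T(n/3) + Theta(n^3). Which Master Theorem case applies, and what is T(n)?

Master Theorem for T(n) = 25T(n/3) + O(n^3):

a = 25, b = 3, c = 3
log_b(a) = log_3(25) = 2.9299

Case 3: c = 3 > log_3(25) = 2.9299
T(n) = O(n^3) = O(n^3)

For T(n) = 25T(n/3) + O(n^3): log_3(25) = 2.9299. This is Case 3 of the Master Theorem (c > log_b(a), work dominated by root), giving O(n^3).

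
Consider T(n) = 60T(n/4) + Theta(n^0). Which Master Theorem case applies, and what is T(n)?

Master Theorem for T(n) = 60T(n/4) + O(n^0):

a = 60, b = 4, c = 0
log_b(a) = log_4(60) = 2.9534

Case 1: c = 0 < log_4(60) = 2.9534
T(n) = O(n^(log_4 60))

For T(n) = 60T(n/4) + O(n^0): log_4(60) = 2.9534. This is Case 1 of the Master Theorem (c < log_b(a), work dominated by leaves), giving O(n^(log_4 60)).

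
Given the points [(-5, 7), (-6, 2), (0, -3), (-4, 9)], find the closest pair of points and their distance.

Computing all pairwise distances among 4 points:

d((-5, 7), (-6, 2)) = 5.099
d((-5, 7), (0, -3)) = 11.1803
d((-5, 7), (-4, 9)) = 2.2361 <-- minimum
d((-6, 2), (0, -3)) = 7.8102
d((-6, 2), (-4, 9)) = 7.2801
d((0, -3), (-4, 9)) = 12.6491

Closest pair: (-5, 7) and (-4, 9) with distance 2.2361

The closest pair is (-5, 7) and (-4, 9) with Euclidean distance 2.2361. For 4 points, brute-force pairwise comparison is shown above. For large n, the divide-and-conquer algorithm (sort by x, recurse on halves, check the dividing strip) achieves O(n log n).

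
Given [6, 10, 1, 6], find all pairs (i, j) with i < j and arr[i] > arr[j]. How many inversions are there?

Finding inversions in [6, 10, 1, 6]:

(0, 2): arr[0]=6 > arr[2]=1
(1, 2): arr[1]=10 > arr[2]=1
(1, 3): arr[1]=10 > arr[3]=6

Total inversions: 3

The array has 3 inversion(s): (0,2), (1,2), (1,3). Each pair (i,j) satisfies i < j and arr[i] > arr[j].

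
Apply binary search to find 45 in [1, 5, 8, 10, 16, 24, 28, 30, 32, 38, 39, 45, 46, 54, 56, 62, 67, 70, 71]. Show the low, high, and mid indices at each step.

Binary search for 45 in [1, 5, 8, 10, 16, 24, 28, 30, 32, 38, 39, 45, 46, 54, 56, 62, 67, 70, 71]:

lo=0, hi=18, mid=9, arr[mid]=38 -> 38 < 45, search right half
lo=10, hi=18, mid=14, arr[mid]=56 -> 56 > 45, search left half
lo=10, hi=13, mid=11, arr[mid]=45 -> Found target at index 11!

Binary search finds 45 at index 11 after 3 comparisons. The search repeatedly halves the search space by comparing with the middle element.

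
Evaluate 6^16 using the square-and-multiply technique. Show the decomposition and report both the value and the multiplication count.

Computing 6^16 by squaring (build up from 6^1; each line after the first costs one multiplication):

6^1 = 6
6^2 = (6^1)^2 = 6^2 = 36
6^4 = (6^2)^2 = 36^2 = 1296
6^8 = (6^4)^2 = 1296^2 = 1679616
6^16 = (6^8)^2 = 1679616^2 = 2821109907456

Result: 2821109907456
Multiplications needed: 4 (4 lines after 6^1)

6^16 = 2821109907456. Using exponentiation by squaring, this requires 4 multiplications. The key idea: if the exponent is even, square the half-power; if odd, multiply by the base once.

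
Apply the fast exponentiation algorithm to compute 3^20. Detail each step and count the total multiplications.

Computing 3^20 by squaring (build up from 3^1; each line after the first costs one multiplication):

3^1 = 3
3^2 = (3^1)^2 = 3^2 = 9
3^4 = (3^2)^2 = 9^2 = 81
3^5 = 3 * 3^4 = 3 * 81 = 243
3^10 = (3^5)^2 = 243^2 = 59049
3^20 = (3^10)^2 = 59049^2 = 3486784401

Result: 3486784401
Multiplications needed: 5 (5 lines after 3^1)

3^20 = 3486784401. Using exponentiation by squaring, this requires 5 multiplications. The key idea: if the exponent is even, square the half-power; if odd, multiply by the base once.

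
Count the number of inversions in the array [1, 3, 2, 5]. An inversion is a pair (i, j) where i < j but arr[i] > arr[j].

Finding inversions in [1, 3, 2, 5]:

(1, 2): arr[1]=3 > arr[2]=2

Total inversions: 1

The array has 1 inversion(s): (1,2). Each pair (i,j) satisfies i < j and arr[i] > arr[j].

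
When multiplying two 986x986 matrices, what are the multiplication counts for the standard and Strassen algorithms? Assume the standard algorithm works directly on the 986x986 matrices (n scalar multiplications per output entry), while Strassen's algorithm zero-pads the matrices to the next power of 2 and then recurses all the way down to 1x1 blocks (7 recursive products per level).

Matrix multiplication for 986x986 matrices:

Strassen's algorithm requires power-of-2 dimensions. Pad 986x986 to 1024x1024 (next power of 2).

Standard algorithm: 986^3 = 958585256 multiplications
Strassen's algorithm: 7^(log2(1024)) = 7^10 = 282475249 multiplications
Savings: 958585256 - 282475249 = 676110007 multiplications

Standard: 958585256 multiplications (986^3). Strassen: 282475249 multiplications (7^10, after padding to 1024x1024). Strassen reduces 8 recursive multiplications to 7 at each level.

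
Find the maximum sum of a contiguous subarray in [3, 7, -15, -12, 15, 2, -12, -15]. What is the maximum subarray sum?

Using Kadane's algorithm on [3, 7, -15, -12, 15, 2, -12, -15]:

Scanning through the array:
Position 1 (value 7): max_ending_here = 10, max_so_far = 10
Position 2 (value -15): max_ending_here = -5, max_so_far = 10
Position 3 (value -12): max_ending_here = -12, max_so_far = 10
Position 4 (value 15): max_ending_here = 15, max_so_far = 15
Position 5 (value 2): max_ending_here = 17, max_so_far = 17
Position 6 (value -12): max_ending_here = 5, max_so_far = 17
Position 7 (value -15): max_ending_here = -10, max_so_far = 17

Maximum subarray: [15, 2]
Maximum sum: 17

The maximum subarray is [15, 2] with sum 17. This subarray runs from index 4 to index 5.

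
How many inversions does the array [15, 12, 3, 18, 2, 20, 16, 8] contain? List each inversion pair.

Finding inversions in [15, 12, 3, 18, 2, 20, 16, 8]:

(0, 1): arr[0]=15 > arr[1]=12
(0, 2): arr[0]=15 > arr[2]=3
(0, 4): arr[0]=15 > arr[4]=2
(0, 7): arr[0]=15 > arr[7]=8
(1, 2): arr[1]=12 > arr[2]=3
(1, 4): arr[1]=12 > arr[4]=2
(1, 7): arr[1]=12 > arr[7]=8
(2, 4): arr[2]=3 > arr[4]=2
(3, 4): arr[3]=18 > arr[4]=2
(3, 6): arr[3]=18 > arr[6]=16
(3, 7): arr[3]=18 > arr[7]=8
(5, 6): arr[5]=20 > arr[6]=16
(5, 7): arr[5]=20 > arr[7]=8
(6, 7): arr[6]=16 > arr[7]=8

Total inversions: 14

The array has 14 inversion(s): (0,1), (0,2), (0,4), (0,7), (1,2), (1,4), (1,7), (2,4), (3,4), (3,6), (3,7), (5,6), (5,7), (6,7). Each pair (i,j) satisfies i < j and arr[i] > arr[j].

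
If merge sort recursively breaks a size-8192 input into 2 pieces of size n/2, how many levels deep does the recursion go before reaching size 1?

For divide and conquer with division factor 2:

Problem sizes at each level:
Level 0: 8192
Level 1: 4096
Level 2: 2048
Level 3: 1024
Level 4: 512
Level 5: 256
Level 6: 128
Level 7: 64
Level 8: 32
Level 9: 16
Level 10: 8
Level 11: 4
Level 12: 2
Level 13: 1

The root is level 0 and the size-1 base case is level 13 (the tree spans levels 0 through 13, i.e. 14 levels counting the root), so the depth is the number of divisions: log_2(8192) = 13

The recursion tree depth is log_2(8192) = 13. At each level, the problem size is divided by 2, so it takes 13 divisions to reduce to a base case of size 1. The algorithm makes 2 recursive calls at each level.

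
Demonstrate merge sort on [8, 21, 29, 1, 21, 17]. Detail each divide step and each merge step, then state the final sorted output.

Merge sort trace:

Split: [8, 21, 29, 1, 21, 17] -> [8, 21, 29] and [1, 21, 17]
  Split: [8, 21, 29] -> [8] and [21, 29]
    Split: [21, 29] -> [21] and [29]
    Merge: [21] + [29] -> [21, 29]
  Merge: [8] + [21, 29] -> [8, 21, 29]
  Split: [1, 21, 17] -> [1] and [21, 17]
    Split: [21, 17] -> [21] and [17]
    Merge: [21] + [17] -> [17, 21]
  Merge: [1] + [17, 21] -> [1, 17, 21]
Merge: [8, 21, 29] + [1, 17, 21] -> [1, 8, 17, 21, 21, 29]

Final sorted array: [1, 8, 17, 21, 21, 29]

The merge sort proceeds by recursively splitting the array and merging sorted halves.
After all merges, the sorted array is [1, 8, 17, 21, 21, 29].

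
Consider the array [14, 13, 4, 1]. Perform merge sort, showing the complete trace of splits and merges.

Merge sort trace:

Split: [14, 13, 4, 1] -> [14, 13] and [4, 1]
  Split: [14, 13] -> [14] and [13]
  Merge: [14] + [13] -> [13, 14]
  Split: [4, 1] -> [4] and [1]
  Merge: [4] + [1] -> [1, 4]
Merge: [13, 14] + [1, 4] -> [1, 4, 13, 14]

Final sorted array: [1, 4, 13, 14]

The merge sort proceeds by recursively splitting the array and merging sorted halves.
After all merges, the sorted array is [1, 4, 13, 14].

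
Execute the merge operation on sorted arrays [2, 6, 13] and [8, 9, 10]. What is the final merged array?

Merging process:

Compare 2 vs 8: take 2 from left. Merged: [2]
Compare 6 vs 8: take 6 from left. Merged: [2, 6]
Compare 13 vs 8: take 8 from right. Merged: [2, 6, 8]
Compare 13 vs 9: take 9 from right. Merged: [2, 6, 8, 9]
Compare 13 vs 10: take 10 from right. Merged: [2, 6, 8, 9, 10]
Append remaining from left: [13]. Merged: [2, 6, 8, 9, 10, 13]

Final merged array: [2, 6, 8, 9, 10, 13]
Total comparisons: 5

The merged array is [2, 6, 8, 9, 10, 13], requiring 5 comparisons. The merge step runs in O(n) time where n is the total number of elements.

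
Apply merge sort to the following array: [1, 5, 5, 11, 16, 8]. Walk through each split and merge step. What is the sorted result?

Merge sort trace:

Split: [1, 5, 5, 11, 16, 8] -> [1, 5, 5] and [11, 16, 8]
  Split: [1, 5, 5] -> [1] and [5, 5]
    Split: [5, 5] -> [5] and [5]
    Merge: [5] + [5] -> [5, 5]
  Merge: [1] + [5, 5] -> [1, 5, 5]
  Split: [11, 16, 8] -> [11] and [16, 8]
    Split: [16, 8] -> [16] and [8]
    Merge: [16] + [8] -> [8, 16]
  Merge: [11] + [8, 16] -> [8, 11, 16]
Merge: [1, 5, 5] + [8, 11, 16] -> [1, 5, 5, 8, 11, 16]

Final sorted array: [1, 5, 5, 8, 11, 16]

The merge sort proceeds by recursively splitting the array and merging sorted halves.
After all merges, the sorted array is [1, 5, 5, 8, 11, 16].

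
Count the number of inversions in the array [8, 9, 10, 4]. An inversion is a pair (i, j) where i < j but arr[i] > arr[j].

Finding inversions in [8, 9, 10, 4]:

(0, 3): arr[0]=8 > arr[3]=4
(1, 3): arr[1]=9 > arr[3]=4
(2, 3): arr[2]=10 > arr[3]=4

Total inversions: 3

The array has 3 inversion(s): (0,3), (1,3), (2,3). Each pair (i,j) satisfies i < j and arr[i] > arr[j].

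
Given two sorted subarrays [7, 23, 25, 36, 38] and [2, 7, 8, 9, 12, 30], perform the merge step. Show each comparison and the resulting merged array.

Merging process:

Compare 7 vs 2: take 2 from right. Merged: [2]
Compare 7 vs 7: take 7 from left. Merged: [2, 7]
Compare 23 vs 7: take 7 from right. Merged: [2, 7, 7]
Compare 23 vs 8: take 8 from right. Merged: [2, 7, 7, 8]
Compare 23 vs 9: take 9 from right. Merged: [2, 7, 7, 8, 9]
Compare 23 vs 12: take 12 from right. Merged: [2, 7, 7, 8, 9, 12]
Compare 23 vs 30: take 23 from left. Merged: [2, 7, 7, 8, 9, 12, 23]
Compare 25 vs 30: take 25 from left. Merged: [2, 7, 7, 8, 9, 12, 23, 25]
Compare 36 vs 30: take 30 from right. Merged: [2, 7, 7, 8, 9, 12, 23, 25, 30]
Append remaining from left: [36, 38]. Merged: [2, 7, 7, 8, 9, 12, 23, 25, 30, 36, 38]

Final merged array: [2, 7, 7, 8, 9, 12, 23, 25, 30, 36, 38]
Total comparisons: 9

The merged array is [2, 7, 7, 8, 9, 12, 23, 25, 30, 36, 38], requiring 9 comparisons. The merge step runs in O(n) time where n is the total number of elements.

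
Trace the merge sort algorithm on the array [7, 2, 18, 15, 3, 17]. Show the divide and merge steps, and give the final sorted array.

Merge sort trace:

Split: [7, 2, 18, 15, 3, 17] -> [7, 2, 18] and [15, 3, 17]
  Split: [7, 2, 18] -> [7] and [2, 18]
    Split: [2, 18] -> [2] and [18]
    Merge: [2] + [18] -> [2, 18]
  Merge: [7] + [2, 18] -> [2, 7, 18]
  Split: [15, 3, 17] -> [15] and [3, 17]
    Split: [3, 17] -> [3] and [17]
    Merge: [3] + [17] -> [3, 17]
  Merge: [15] + [3, 17] -> [3, 15, 17]
Merge: [2, 7, 18] + [3, 15, 17] -> [2, 3, 7, 15, 17, 18]

Final sorted array: [2, 3, 7, 15, 17, 18]

The merge sort proceeds by recursively splitting the array and merging sorted halves.
After all merges, the sorted array is [2, 3, 7, 15, 17, 18].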